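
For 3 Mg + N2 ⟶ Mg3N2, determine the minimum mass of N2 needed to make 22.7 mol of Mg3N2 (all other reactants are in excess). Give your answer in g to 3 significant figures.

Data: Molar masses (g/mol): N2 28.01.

n(Mg3N2) = 22.70 mol
n(N2) = (1/1) × 22.70 = 22.70 mol
mass = 22.70 × 28.01 = 635.8 g

636 g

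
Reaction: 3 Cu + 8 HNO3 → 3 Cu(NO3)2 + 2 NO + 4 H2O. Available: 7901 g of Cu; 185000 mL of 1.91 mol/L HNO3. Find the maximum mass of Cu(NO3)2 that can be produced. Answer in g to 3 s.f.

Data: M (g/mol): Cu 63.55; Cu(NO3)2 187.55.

n(Cu) = 7901 / 63.55 = 124.3 mol
n(HNO3) = 1.91 × 185000/1000 = 353.4 mol
n/ν → Cu: 41.43, HNO3: 44.18; Cu is limiting.
n(Cu(NO3)2) = (3/3) × 124.3 = 124.3 mol
mass = 124.3 × 187.55 = 23310 g

23300 g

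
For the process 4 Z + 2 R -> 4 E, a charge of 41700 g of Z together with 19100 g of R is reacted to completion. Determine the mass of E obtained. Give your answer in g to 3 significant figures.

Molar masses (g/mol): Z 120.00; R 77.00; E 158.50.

55100 g

n(Z) = 41700 / 120.00 = 347.5 mol
n(R) = 19100 / 77.00 = 248.1 mol
n/ν → Z: 86.88, R: 124.1; Z is limiting.
n(E) = (4/4) × 347.5 = 347.5 mol
mass = 347.5 × 158.50 = 55080 g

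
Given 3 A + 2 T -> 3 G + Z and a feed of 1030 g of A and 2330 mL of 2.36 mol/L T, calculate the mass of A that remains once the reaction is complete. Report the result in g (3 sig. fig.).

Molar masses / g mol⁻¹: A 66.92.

n(A) = 1030 / 66.92 = 15.39 mol
n(T) = 2.36 × 2330/1000 = 5.499 mol
n/ν for A = 15.39/3 = 5.130
n/ν for T = 5.499/2 = 2.750
Smallest n/ν is T → limiting reagent.
A consumed = (3/2) × 5.499 = 8.249 mol
A remaining = 15.39 − 8.249 = 7.141 mol
mass = 7.141 × 66.92 = 477.9 g

478 g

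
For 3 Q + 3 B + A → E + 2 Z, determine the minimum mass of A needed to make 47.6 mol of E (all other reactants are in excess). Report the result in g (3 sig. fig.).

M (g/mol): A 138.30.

n(E) = 47.60 mol
n(A) = (1/1) × 47.60 = 47.60 mol
mass = 47.60 × 138.30 = 6583 g

6580 g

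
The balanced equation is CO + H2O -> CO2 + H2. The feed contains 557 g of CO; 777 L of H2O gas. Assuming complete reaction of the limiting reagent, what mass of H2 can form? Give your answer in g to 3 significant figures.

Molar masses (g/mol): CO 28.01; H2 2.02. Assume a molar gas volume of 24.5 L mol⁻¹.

n(CO) = 557.0 / 28.01 = 19.89 mol
n(H2O) = 777.0 / 24.5 = 31.71 mol
n/ν for CO = 19.89/1 = 19.89
n/ν for H2O = 31.71/1 = 31.71
Smallest n/ν is CO → limiting reagent.
n(H2) = (1/1) × 19.89 = 19.89 mol
mass = 19.89 × 2.02 = 40.18 g

40.2 g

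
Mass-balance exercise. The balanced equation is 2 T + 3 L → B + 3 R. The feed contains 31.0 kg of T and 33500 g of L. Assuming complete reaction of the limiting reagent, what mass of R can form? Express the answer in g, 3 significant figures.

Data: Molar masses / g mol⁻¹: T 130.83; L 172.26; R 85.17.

n(T) = 31.00×1000 / 130.83 = 236.9 mol
n(L) = 33500 / 172.26 = 194.5 mol
n/ν for T = 236.9/2 = 118.5
n/ν for L = 194.5/3 = 64.83
Smallest n/ν is L → limiting reagent.
n(R) = (3/3) × 194.5 = 194.5 mol
mass = 194.5 × 85.17 = 16570 g

16600 g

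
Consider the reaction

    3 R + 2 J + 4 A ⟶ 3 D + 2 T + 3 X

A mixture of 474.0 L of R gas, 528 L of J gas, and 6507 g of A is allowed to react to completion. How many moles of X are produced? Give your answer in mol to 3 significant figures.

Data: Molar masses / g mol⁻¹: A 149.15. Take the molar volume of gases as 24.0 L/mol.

19.8 mol

n(R) = 474.0 / 24.0 = 19.75 mol
n(J) = 528.0 / 24.0 = 22.00 mol
n(A) = 6507 / 149.15 = 43.63 mol
n/ν → R: 6.583, J: 11.00, A: 10.91; R is limiting.
n(X) = (3/3) × 19.75 = 19.75 mol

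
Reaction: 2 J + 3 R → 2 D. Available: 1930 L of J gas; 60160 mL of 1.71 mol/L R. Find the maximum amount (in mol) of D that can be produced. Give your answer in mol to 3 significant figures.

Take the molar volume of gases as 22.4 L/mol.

n(J) = 1930 / 22.4 = 86.16 mol
n(R) = 1.71 × 60160/1000 = 102.9 mol
n/ν → J: 43.08, R: 34.30; R is limiting.
n(D) = (2/3) × 102.9 = 68.60 mol

68.6 mol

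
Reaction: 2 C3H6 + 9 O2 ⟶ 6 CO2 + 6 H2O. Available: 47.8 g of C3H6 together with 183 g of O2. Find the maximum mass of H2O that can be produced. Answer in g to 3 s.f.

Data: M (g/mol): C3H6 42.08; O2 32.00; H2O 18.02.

n(C3H6) = 47.80 / 42.08 = 1.136 mol
n(O2) = 183.0 / 32.00 = 5.719 mol
n/ν → C3H6: 0.5680, O2: 0.6354; C3H6 is limiting.
n(H2O) = (6/2) × 1.136 = 3.408 mol
mass = 3.408 × 18.02 = 61.41 g

61.4 g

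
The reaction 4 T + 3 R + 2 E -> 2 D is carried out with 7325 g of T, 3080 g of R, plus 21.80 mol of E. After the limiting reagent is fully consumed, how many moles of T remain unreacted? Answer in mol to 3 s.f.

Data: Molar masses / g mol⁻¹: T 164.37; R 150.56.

17.3 mol

n(T) = 7325 / 164.37 = 44.56 mol
n(R) = 3080 / 150.56 = 20.46 mol
n(E) = 21.80 mol
n/ν → T: 11.14, R: 6.820, E: 10.90; R is limiting.
T consumed = (4/3) × 20.46 = 27.28 mol
T remaining = 44.56 − 27.28 = 17.28 mol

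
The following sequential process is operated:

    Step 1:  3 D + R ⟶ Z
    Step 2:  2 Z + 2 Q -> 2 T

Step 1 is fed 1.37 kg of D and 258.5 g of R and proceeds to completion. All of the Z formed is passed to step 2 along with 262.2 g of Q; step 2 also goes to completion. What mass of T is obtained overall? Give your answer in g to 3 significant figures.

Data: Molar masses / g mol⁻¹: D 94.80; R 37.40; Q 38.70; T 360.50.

Step 1:
n(D) = 1.370×1000 / 94.80 = 14.45 mol
n(R) = 258.5 / 37.40 = 6.912 mol
n/ν for D = 14.45/3 = 4.817
n/ν for R = 6.912/1 = 6.912
Smallest n/ν is D → limiting reagent.
n(Z) produced = (1/3) × 14.45 = 4.817 mol
Step 2:
n(Z) available = 4.817 mol
n(Q) = 262.2 / 38.70 = 6.775 mol
n/ν for Z = 4.817/2 = 2.409
n/ν for Q = 6.775/2 = 3.388
Smallest n/ν is Z → limiting reagent.
n(T) = (2/2) × 4.817 = 4.817 mol
mass = 4.817 × 360.50 = 1737 g

1740 g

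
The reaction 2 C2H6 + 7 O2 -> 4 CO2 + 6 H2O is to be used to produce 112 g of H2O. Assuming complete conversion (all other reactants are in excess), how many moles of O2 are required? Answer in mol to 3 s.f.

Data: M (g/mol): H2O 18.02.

n(H2O) = 112 / 18.02 = 6.215 mol
n(O2) = (7/6) × 6.215 = 7.251 mol

7.25 mol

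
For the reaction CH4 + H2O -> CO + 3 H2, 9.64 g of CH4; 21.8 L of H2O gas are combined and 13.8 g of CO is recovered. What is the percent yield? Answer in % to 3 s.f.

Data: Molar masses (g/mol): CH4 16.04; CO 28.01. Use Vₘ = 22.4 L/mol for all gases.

82.0 %

n(CH4) = 9.640 / 16.04 = 0.6010 mol
n(H2O) = 21.80 / 22.4 = 0.9732 mol
n/ν → CH4: 0.6010, H2O: 0.9732; CH4 is limiting.
theoretical n(CO) = (1/1) × 0.6010 = 0.6010 mol → 16.83 g
% yield = 13.8 / 16.83 × 100 = 82.00 %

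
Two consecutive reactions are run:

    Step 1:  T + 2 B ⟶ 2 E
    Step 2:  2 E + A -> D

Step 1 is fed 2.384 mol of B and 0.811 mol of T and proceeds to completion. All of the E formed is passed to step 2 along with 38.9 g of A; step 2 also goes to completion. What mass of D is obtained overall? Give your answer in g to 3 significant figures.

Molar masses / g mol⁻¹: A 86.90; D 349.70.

157 g

Step 1:
n(B) = 2.384 mol
n(T) = 0.8110 mol
n/ν for B = 2.384/2 = 1.192
n/ν for T = 0.8110/1 = 0.8110
Smallest n/ν is T → limiting reagent.
n(E) produced = (2/1) × 0.8110 = 1.622 mol
Step 2:
n(E) available = 1.622 mol
n(A) = 38.90 / 86.90 = 0.4476 mol
n/ν for E = 1.622/2 = 0.8110
n/ν for A = 0.4476/1 = 0.4476
Smallest n/ν is A → limiting reagent.
n(D) = (1/1) × 0.4476 = 0.4476 mol
mass = 0.4476 × 349.70 = 156.5 g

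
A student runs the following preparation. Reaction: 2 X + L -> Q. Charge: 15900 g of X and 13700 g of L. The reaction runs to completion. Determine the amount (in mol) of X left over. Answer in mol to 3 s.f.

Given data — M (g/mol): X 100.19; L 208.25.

27.1 mol

n(X) = 15900 / 100.19 = 158.7 mol
n(L) = 13700 / 208.25 = 65.79 mol
n/ν for X = 158.7/2 = 79.35
n/ν for L = 65.79/1 = 65.79
Smallest n/ν is L → limiting reagent.
X consumed = (2/1) × 65.79 = 131.6 mol
X remaining = 158.7 − 131.6 = 27.10 mol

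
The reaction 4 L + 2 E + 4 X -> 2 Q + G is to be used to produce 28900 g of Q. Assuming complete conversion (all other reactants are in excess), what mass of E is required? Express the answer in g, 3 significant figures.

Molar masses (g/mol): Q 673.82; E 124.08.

n(Q) = 28900 / 673.82 = 42.89 mol
n(E) = (2/2) × 42.89 = 42.89 mol
mass = 42.89 × 124.08 = 5322 g

5320 g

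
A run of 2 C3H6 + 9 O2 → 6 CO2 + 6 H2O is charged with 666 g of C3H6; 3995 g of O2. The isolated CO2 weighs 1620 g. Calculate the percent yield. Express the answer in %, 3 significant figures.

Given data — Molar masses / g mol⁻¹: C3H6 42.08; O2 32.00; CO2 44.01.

77.5 %

n(C3H6) = 666.0 / 42.08 = 15.83 mol
n(O2) = 3995 / 32.00 = 124.8 mol
n/ν for C3H6 = 15.83/2 = 7.915
n/ν for O2 = 124.8/9 = 13.87
Smallest n/ν is C3H6 → limiting reagent.
theoretical n(CO2) = (6/2) × 15.83 = 47.49 mol → 2090 g
% yield = 1620 / 2090 × 100 = 77.51 %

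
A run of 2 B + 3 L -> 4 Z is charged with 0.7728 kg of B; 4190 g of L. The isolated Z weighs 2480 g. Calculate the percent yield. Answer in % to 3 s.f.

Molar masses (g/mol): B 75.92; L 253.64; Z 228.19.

53.4 %

n(B) = 0.7728×1000 / 75.92 = 10.18 mol
n(L) = 4190 / 253.64 = 16.52 mol
n/ν → B: 5.090, L: 5.507; B is limiting.
theoretical n(Z) = (4/2) × 10.18 = 20.36 mol → 4646 g
% yield = 2480 / 4646 × 100 = 53.38 %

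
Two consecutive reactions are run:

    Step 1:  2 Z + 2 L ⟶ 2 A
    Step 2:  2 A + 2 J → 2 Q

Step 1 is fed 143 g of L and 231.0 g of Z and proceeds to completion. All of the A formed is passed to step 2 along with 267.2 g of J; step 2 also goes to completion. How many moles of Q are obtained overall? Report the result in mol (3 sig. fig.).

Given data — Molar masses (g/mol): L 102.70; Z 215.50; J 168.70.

1.07 mol

Step 1:
n(L) = 143.0 / 102.70 = 1.392 mol
n(Z) = 231.0 / 215.50 = 1.072 mol
n/ν → L: 0.6960, Z: 0.5360; Z is limiting.
n(A) produced = (2/2) × 1.072 = 1.072 mol
Step 2:
n(A) available = 1.072 mol
n(J) = 267.2 / 168.70 = 1.584 mol
n/ν → A: 0.5360, J: 0.7920; A is limiting.
n(Q) = (2/2) × 1.072 = 1.072 mol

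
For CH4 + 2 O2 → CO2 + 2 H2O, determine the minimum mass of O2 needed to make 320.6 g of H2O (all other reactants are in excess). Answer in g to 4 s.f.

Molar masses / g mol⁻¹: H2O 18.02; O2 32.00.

569.3 g

n(H2O) = 320.6 / 18.02 = 17.79 mol
n(O2) = (2/2) × 17.79 = 17.79 mol
mass = 17.79 × 32.00 = 569.3 g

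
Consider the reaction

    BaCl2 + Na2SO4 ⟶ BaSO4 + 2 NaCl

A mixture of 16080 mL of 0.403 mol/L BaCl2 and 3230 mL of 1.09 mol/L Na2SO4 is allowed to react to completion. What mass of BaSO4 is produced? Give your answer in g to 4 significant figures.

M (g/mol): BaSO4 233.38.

821.7 g

n(BaCl2) = 0.403 × 16080/1000 = 6.480 mol
n(Na2SO4) = 1.09 × 3230/1000 = 3.521 mol
n/ν for BaCl2 = 6.480/1 = 6.480
n/ν for Na2SO4 = 3.521/1 = 3.521
Smallest n/ν is Na2SO4 → limiting reagent.
n(BaSO4) = (1/1) × 3.521 = 3.521 mol
mass = 3.521 × 233.38 = 821.7 g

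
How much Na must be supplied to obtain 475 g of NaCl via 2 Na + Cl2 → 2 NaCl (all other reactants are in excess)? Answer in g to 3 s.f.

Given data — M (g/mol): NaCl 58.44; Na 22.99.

187 g

n(NaCl) = 475 / 58.44 = 8.128 mol
n(Na) = (2/2) × 8.128 = 8.128 mol
mass = 8.128 × 22.99 = 186.9 g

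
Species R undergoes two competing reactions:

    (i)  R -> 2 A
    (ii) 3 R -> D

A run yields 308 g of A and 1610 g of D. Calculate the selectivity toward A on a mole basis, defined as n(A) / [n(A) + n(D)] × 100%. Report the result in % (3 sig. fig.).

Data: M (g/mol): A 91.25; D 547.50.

53.4 %

n(A) = 308 / 91.25 = 3.375 mol
n(D) = 1610 / 547.50 = 2.941 mol
selectivity = 3.375/(3.375+2.941) × 100 = 53.44 %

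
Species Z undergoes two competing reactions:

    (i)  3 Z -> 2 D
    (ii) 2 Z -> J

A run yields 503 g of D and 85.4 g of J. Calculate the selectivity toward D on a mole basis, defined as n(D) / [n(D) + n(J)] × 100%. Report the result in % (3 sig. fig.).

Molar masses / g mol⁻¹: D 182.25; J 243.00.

n(D) = 503 / 182.25 = 2.760 mol
n(J) = 85.4 / 243.00 = 0.3514 mol
selectivity = 2.760/(2.760+0.3514) × 100 = 88.71 %

88.7 %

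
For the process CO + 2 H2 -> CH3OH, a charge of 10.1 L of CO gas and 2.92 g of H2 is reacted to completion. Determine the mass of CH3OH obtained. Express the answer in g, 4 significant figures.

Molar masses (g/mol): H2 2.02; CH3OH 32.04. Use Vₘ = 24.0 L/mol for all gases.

13.48 g

n(CO) = 10.10 / 24.0 = 0.4208 mol
n(H2) = 2.920 / 2.02 = 1.446 mol
n/ν for CO = 0.4208/1 = 0.4208
n/ν for H2 = 1.446/2 = 0.7230
Smallest n/ν is CO → limiting reagent.
n(CH3OH) = (1/1) × 0.4208 = 0.4208 mol
mass = 0.4208 × 32.04 = 13.48 g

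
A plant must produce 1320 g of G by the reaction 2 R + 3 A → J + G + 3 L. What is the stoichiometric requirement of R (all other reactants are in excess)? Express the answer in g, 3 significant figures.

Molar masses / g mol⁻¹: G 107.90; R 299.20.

n(G) = 1320 / 107.90 = 12.23 mol
n(R) = (2/1) × 12.23 = 24.46 mol
mass = 24.46 × 299.20 = 7318 g

7320 g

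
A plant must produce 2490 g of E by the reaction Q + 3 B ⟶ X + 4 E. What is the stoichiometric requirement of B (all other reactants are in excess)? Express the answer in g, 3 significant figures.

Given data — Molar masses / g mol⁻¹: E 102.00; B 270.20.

4950 g

n(E) = 2490 / 102.00 = 24.41 mol
n(B) = (3/4) × 24.41 = 18.31 mol
mass = 18.31 × 270.20 = 4947 g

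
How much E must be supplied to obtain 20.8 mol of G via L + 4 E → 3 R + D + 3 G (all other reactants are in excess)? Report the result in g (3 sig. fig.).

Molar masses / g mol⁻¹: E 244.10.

6770 g

n(G) = 20.80 mol
n(E) = (4/3) × 20.80 = 27.73 mol
mass = 27.73 × 244.10 = 6769 g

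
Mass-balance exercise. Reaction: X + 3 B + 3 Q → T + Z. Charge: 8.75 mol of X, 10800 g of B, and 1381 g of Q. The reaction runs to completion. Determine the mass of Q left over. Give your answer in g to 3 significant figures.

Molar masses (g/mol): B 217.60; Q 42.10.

276 g

n(X) = 8.750 mol
n(B) = 10800 / 217.60 = 49.63 mol
n(Q) = 1381 / 42.10 = 32.80 mol
n/ν for X = 8.750/1 = 8.750
n/ν for B = 49.63/3 = 16.54
n/ν for Q = 32.80/3 = 10.93
Smallest n/ν is X → limiting reagent.
Q consumed = (3/1) × 8.750 = 26.25 mol
Q remaining = 32.80 − 26.25 = 6.550 mol
mass = 6.550 × 42.10 = 275.8 g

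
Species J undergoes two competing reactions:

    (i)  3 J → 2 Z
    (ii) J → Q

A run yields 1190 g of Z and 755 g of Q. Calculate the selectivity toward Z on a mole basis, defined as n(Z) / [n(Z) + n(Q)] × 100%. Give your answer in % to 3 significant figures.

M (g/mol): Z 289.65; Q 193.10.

51.2 %

n(Z) = 1190 / 289.65 = 4.108 mol
n(Q) = 755 / 193.10 = 3.910 mol
selectivity = 4.108/(4.108+3.910) × 100 = 51.23 %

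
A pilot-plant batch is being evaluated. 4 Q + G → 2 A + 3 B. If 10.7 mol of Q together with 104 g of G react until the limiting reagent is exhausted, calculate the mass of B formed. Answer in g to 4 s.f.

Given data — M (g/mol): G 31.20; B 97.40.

781.6 g

n(Q) = 10.70 mol
n(G) = 104.0 / 31.20 = 3.333 mol
n/ν → Q: 2.675, G: 3.333; Q is limiting.
n(B) = (3/4) × 10.70 = 8.025 mol
mass = 8.025 × 97.40 = 781.6 g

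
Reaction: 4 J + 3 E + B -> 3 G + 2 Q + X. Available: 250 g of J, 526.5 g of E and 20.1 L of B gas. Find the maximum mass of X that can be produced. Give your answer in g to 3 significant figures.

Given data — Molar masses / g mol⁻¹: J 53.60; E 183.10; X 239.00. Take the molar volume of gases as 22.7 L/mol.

212 g

n(J) = 250.0 / 53.60 = 4.664 mol
n(E) = 526.5 / 183.10 = 2.875 mol
n(B) = 20.10 / 22.7 = 0.8855 mol
n/ν → J: 1.166, E: 0.9583, B: 0.8855; B is limiting.
n(X) = (1/1) × 0.8855 = 0.8855 mol
mass = 0.8855 × 239.00 = 211.6 g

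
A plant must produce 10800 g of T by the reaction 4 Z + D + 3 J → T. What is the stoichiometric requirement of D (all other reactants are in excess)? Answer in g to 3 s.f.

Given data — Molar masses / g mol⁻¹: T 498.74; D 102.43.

2220 g

n(T) = 10800 / 498.74 = 21.65 mol
n(D) = (1/1) × 21.65 = 21.65 mol
mass = 21.65 × 102.43 = 2218 g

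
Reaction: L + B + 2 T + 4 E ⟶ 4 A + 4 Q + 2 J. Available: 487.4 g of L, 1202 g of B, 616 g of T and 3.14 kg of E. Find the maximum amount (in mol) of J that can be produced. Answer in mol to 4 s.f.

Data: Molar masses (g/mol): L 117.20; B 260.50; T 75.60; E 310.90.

5.050 mol

n(L) = 487.4 / 117.20 = 4.159 mol
n(B) = 1202 / 260.50 = 4.614 mol
n(T) = 616.0 / 75.60 = 8.148 mol
n(E) = 3.140×1000 / 310.90 = 10.10 mol
n/ν for L = 4.159/1 = 4.159
n/ν for B = 4.614/1 = 4.614
n/ν for T = 8.148/2 = 4.074
n/ν for E = 10.10/4 = 2.525
Smallest n/ν is E → limiting reagent.
n(J) = (2/4) × 10.10 = 5.050 mol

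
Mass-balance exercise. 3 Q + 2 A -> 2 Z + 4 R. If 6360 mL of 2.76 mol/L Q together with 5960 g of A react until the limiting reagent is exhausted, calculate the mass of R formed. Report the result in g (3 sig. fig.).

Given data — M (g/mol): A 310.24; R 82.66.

1930 g

n(Q) = 2.76 × 6360/1000 = 17.55 mol
n(A) = 5960 / 310.24 = 19.21 mol
n/ν → Q: 5.850, A: 9.605; Q is limiting.
n(R) = (4/3) × 17.55 = 23.40 mol
mass = 23.40 × 82.66 = 1934 g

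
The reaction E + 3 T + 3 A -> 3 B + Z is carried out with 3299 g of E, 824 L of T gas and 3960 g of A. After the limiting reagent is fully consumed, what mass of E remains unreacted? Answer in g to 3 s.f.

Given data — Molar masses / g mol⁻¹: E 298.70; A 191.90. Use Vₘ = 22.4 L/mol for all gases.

1240 g

n(E) = 3299 / 298.70 = 11.04 mol
n(T) = 824.0 / 22.4 = 36.79 mol
n(A) = 3960 / 191.90 = 20.64 mol
n/ν → E: 11.04, T: 12.26, A: 6.880; A is limiting.
E consumed = (1/3) × 20.64 = 6.880 mol
E remaining = 11.04 − 6.880 = 4.160 mol
mass = 4.160 × 298.70 = 1243 g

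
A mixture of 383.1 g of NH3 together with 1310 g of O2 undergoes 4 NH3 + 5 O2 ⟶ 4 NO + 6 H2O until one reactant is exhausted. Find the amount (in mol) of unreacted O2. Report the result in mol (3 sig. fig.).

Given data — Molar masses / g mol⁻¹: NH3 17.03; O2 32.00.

12.8 mol

n(NH3) = 383.1 / 17.03 = 22.50 mol
n(O2) = 1310 / 32.00 = 40.94 mol
n/ν → NH3: 5.625, O2: 8.188; NH3 is limiting.
O2 consumed = (5/4) × 22.50 = 28.13 mol
O2 remaining = 40.94 − 28.13 = 12.81 mol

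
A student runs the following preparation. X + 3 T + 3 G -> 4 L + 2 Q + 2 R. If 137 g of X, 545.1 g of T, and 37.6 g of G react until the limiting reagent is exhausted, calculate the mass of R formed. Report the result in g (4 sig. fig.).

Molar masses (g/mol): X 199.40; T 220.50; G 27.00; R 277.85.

n(X) = 137.0 / 199.40 = 0.6871 mol
n(T) = 545.1 / 220.50 = 2.472 mol
n(G) = 37.60 / 27.00 = 1.393 mol
n/ν for X = 0.6871/1 = 0.6871
n/ν for T = 2.472/3 = 0.8240
n/ν for G = 1.393/3 = 0.4643
Smallest n/ν is G → limiting reagent.
n(R) = (2/3) × 1.393 = 0.9287 mol
mass = 0.9287 × 277.85 = 258.0 g

258.0 g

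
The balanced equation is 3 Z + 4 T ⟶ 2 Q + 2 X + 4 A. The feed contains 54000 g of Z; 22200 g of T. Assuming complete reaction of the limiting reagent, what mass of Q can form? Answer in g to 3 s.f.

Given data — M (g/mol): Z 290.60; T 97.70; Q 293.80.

n(Z) = 54000 / 290.60 = 185.8 mol
n(T) = 22200 / 97.70 = 227.2 mol
n/ν for Z = 185.8/3 = 61.93
n/ν for T = 227.2/4 = 56.80
Smallest n/ν is T → limiting reagent.
n(Q) = (2/4) × 227.2 = 113.6 mol
mass = 113.6 × 293.80 = 33380 g

33400 g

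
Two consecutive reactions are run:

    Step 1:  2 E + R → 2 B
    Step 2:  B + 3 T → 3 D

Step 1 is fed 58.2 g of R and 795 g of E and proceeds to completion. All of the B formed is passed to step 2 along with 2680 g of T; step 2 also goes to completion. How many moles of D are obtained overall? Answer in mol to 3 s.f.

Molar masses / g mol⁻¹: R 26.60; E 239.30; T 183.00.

Step 1:
n(R) = 58.20 / 26.60 = 2.188 mol
n(E) = 795.0 / 239.30 = 3.322 mol
n/ν for R = 2.188/1 = 2.188
n/ν for E = 3.322/2 = 1.661
Smallest n/ν is E → limiting reagent.
n(B) produced = (2/2) × 3.322 = 3.322 mol
Step 2:
n(B) available = 3.322 mol
n(T) = 2680 / 183.00 = 14.64 mol
n/ν for B = 3.322/1 = 3.322
n/ν for T = 14.64/3 = 4.880
Smallest n/ν is B → limiting reagent.
n(D) = (3/1) × 3.322 = 9.966 mol

9.97 mol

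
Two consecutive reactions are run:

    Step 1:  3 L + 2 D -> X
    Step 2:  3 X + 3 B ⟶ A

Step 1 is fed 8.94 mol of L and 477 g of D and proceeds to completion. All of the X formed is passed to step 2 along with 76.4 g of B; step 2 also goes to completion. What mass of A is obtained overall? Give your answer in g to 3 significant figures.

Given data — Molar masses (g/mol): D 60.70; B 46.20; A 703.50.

Step 1:
n(L) = 8.940 mol
n(D) = 477.0 / 60.70 = 7.858 mol
n/ν → L: 2.980, D: 3.929; L is limiting.
n(X) produced = (1/3) × 8.940 = 2.980 mol
Step 2:
n(X) available = 2.980 mol
n(B) = 76.40 / 46.20 = 1.654 mol
n/ν → X: 0.9933, B: 0.5513; B is limiting.
n(A) = (1/3) × 1.654 = 0.5513 mol
mass = 0.5513 × 703.50 = 387.8 g

388 g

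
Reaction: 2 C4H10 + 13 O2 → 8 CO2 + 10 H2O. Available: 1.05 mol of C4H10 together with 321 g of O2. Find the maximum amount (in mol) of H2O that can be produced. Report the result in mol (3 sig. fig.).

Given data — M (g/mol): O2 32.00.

n(C4H10) = 1.050 mol
n(O2) = 321.0 / 32.00 = 10.03 mol
n/ν for C4H10 = 1.050/2 = 0.5250
n/ν for O2 = 10.03/13 = 0.7715
Smallest n/ν is C4H10 → limiting reagent.
n(H2O) = (10/2) × 1.050 = 5.250 mol

5.25 mol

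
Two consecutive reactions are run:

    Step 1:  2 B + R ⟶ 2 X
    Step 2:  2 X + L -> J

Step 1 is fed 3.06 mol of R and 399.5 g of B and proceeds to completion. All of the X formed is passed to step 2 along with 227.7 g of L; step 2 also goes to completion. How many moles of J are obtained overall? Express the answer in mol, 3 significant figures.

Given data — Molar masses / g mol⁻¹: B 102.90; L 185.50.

Step 1:
n(R) = 3.060 mol
n(B) = 399.5 / 102.90 = 3.882 mol
n/ν for R = 3.060/1 = 3.060
n/ν for B = 3.882/2 = 1.941
Smallest n/ν is B → limiting reagent.
n(X) produced = (2/2) × 3.882 = 3.882 mol
Step 2:
n(X) available = 3.882 mol
n(L) = 227.7 / 185.50 = 1.227 mol
n/ν for X = 3.882/2 = 1.941
n/ν for L = 1.227/1 = 1.227
Smallest n/ν is L → limiting reagent.
n(J) = (1/1) × 1.227 = 1.227 mol

1.23 mol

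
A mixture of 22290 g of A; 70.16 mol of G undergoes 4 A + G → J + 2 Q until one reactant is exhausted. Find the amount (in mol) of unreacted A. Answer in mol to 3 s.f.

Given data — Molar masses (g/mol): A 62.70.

n(A) = 22290 / 62.70 = 355.5 mol
n(G) = 70.16 mol
n/ν for A = 355.5/4 = 88.88
n/ν for G = 70.16/1 = 70.16
Smallest n/ν is G → limiting reagent.
A consumed = (4/1) × 70.16 = 280.6 mol
A remaining = 355.5 − 280.6 = 74.90 mol

74.9 mol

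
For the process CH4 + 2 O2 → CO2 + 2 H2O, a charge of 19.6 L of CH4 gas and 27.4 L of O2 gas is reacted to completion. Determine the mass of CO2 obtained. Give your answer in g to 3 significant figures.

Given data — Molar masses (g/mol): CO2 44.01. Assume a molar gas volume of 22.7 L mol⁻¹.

n(CH4) = 19.60 / 22.7 = 0.8634 mol
n(O2) = 27.40 / 22.7 = 1.207 mol
n/ν → CH4: 0.8634, O2: 0.6035; O2 is limiting.
n(CO2) = (1/2) × 1.207 = 0.6035 mol
mass = 0.6035 × 44.01 = 26.56 g

26.6 g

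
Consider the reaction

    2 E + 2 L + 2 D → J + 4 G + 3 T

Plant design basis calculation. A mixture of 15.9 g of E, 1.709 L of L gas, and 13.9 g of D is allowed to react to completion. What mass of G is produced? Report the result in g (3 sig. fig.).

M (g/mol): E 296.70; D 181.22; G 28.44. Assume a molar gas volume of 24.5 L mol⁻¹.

n(E) = 15.90 / 296.70 = 0.05359 mol
n(L) = 1.709 / 24.5 = 0.06976 mol
n(D) = 13.90 / 181.22 = 0.07670 mol
n/ν for E = 0.05359/2 = 0.02680
n/ν for L = 0.06976/2 = 0.03488
n/ν for D = 0.07670/2 = 0.03835
Smallest n/ν is E → limiting reagent.
n(G) = (4/2) × 0.05359 = 0.1072 mol
mass = 0.1072 × 28.44 = 3.049 g

3.05 g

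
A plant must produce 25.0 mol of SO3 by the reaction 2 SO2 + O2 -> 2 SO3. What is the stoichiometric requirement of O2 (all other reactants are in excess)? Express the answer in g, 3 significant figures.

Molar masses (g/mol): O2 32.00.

400 g

n(SO3) = 25.00 mol
n(O2) = (1/2) × 25.00 = 12.50 mol
mass = 12.50 × 32.00 = 400.0 g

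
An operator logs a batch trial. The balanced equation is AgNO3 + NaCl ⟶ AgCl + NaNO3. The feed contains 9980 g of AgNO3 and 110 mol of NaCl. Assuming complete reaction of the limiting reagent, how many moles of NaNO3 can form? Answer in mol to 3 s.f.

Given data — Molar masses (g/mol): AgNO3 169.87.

n(AgNO3) = 9980 / 169.87 = 58.75 mol
n(NaCl) = 110.0 mol
n/ν for AgNO3 = 58.75/1 = 58.75
n/ν for NaCl = 110.0/1 = 110.0
Smallest n/ν is AgNO3 → limiting reagent.
n(NaNO3) = (1/1) × 58.75 = 58.75 mol

58.8 mol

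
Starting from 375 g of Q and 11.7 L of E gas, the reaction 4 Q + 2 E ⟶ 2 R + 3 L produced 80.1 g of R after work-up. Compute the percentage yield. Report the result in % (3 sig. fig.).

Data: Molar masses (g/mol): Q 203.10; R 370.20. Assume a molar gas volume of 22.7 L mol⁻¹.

n(Q) = 375.0 / 203.10 = 1.846 mol
n(E) = 11.70 / 22.7 = 0.5154 mol
n/ν for Q = 1.846/4 = 0.4615
n/ν for E = 0.5154/2 = 0.2577
Smallest n/ν is E → limiting reagent.
theoretical n(R) = (2/2) × 0.5154 = 0.5154 mol → 190.8 g
% yield = 80.1 / 190.8 × 100 = 41.98 %

42.0 %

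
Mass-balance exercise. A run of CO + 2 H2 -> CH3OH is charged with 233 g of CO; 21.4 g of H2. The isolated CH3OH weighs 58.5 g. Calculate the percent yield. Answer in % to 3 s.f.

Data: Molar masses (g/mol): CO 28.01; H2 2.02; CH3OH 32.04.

34.5 %

n(CO) = 233.0 / 28.01 = 8.318 mol
n(H2) = 21.40 / 2.02 = 10.59 mol
n/ν for CO = 8.318/1 = 8.318
n/ν for H2 = 10.59/2 = 5.295
Smallest n/ν is H2 → limiting reagent.
theoretical n(CH3OH) = (1/2) × 10.59 = 5.295 mol → 169.7 g
% yield = 58.5 / 169.7 × 100 = 34.47 %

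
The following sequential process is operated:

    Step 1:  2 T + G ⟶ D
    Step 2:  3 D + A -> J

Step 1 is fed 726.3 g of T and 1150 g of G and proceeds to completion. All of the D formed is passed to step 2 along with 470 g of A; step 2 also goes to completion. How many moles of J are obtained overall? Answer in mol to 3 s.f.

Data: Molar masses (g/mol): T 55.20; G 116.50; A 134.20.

Step 1:
n(T) = 726.3 / 55.20 = 13.16 mol
n(G) = 1150 / 116.50 = 9.871 mol
n/ν for T = 13.16/2 = 6.580
n/ν for G = 9.871/1 = 9.871
Smallest n/ν is T → limiting reagent.
n(D) produced = (1/2) × 13.16 = 6.580 mol
Step 2:
n(D) available = 6.580 mol
n(A) = 470.0 / 134.20 = 3.502 mol
n/ν for D = 6.580/3 = 2.193
n/ν for A = 3.502/1 = 3.502
Smallest n/ν is D → limiting reagent.
n(J) = (1/3) × 6.580 = 2.193 mol

2.19 mol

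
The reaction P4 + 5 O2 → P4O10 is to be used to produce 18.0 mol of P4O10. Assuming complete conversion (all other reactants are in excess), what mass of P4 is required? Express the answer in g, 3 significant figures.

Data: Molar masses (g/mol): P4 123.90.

2230 g

n(P4O10) = 18.00 mol
n(P4) = (1/1) × 18.00 = 18.00 mol
mass = 18.00 × 123.90 = 2230 g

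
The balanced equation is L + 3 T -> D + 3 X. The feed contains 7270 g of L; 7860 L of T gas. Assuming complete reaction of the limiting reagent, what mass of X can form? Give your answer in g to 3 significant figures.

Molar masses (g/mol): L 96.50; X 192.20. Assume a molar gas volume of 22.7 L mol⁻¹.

n(L) = 7270 / 96.50 = 75.34 mol
n(T) = 7860 / 22.7 = 346.3 mol
n/ν for L = 75.34/1 = 75.34
n/ν for T = 346.3/3 = 115.4
Smallest n/ν is L → limiting reagent.
n(X) = (3/1) × 75.34 = 226.0 mol
mass = 226.0 × 192.20 = 43440 g

43400 g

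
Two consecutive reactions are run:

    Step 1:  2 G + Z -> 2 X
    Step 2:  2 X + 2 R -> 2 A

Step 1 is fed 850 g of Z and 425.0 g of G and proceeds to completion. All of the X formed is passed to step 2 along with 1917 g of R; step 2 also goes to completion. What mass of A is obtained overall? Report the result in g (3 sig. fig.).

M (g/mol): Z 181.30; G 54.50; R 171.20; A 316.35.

2470 g

Step 1:
n(Z) = 850.0 / 181.30 = 4.688 mol
n(G) = 425.0 / 54.50 = 7.798 mol
n/ν for Z = 4.688/1 = 4.688
n/ν for G = 7.798/2 = 3.899
Smallest n/ν is G → limiting reagent.
n(X) produced = (2/2) × 7.798 = 7.798 mol
Step 2:
n(X) available = 7.798 mol
n(R) = 1917 / 171.20 = 11.20 mol
n/ν for X = 7.798/2 = 3.899
n/ν for R = 11.20/2 = 5.600
Smallest n/ν is X → limiting reagent.
n(A) = (2/2) × 7.798 = 7.798 mol
mass = 7.798 × 316.35 = 2467 g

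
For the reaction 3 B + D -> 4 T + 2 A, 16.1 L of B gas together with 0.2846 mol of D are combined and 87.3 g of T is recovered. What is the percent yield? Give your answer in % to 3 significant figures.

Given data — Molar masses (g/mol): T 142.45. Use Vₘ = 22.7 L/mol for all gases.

64.8 %

n(B) = 16.10 / 22.7 = 0.7093 mol
n(D) = 0.2846 mol
n/ν → B: 0.2364, D: 0.2846; B is limiting.
theoretical n(T) = (4/3) × 0.7093 = 0.9457 mol → 134.7 g
% yield = 87.3 / 134.7 × 100 = 64.81 %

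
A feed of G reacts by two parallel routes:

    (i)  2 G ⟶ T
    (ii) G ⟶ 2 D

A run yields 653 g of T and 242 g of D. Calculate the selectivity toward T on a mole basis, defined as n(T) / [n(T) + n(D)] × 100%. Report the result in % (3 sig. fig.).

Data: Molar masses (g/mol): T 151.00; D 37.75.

40.3 %

n(T) = 653 / 151.00 = 4.325 mol
n(D) = 242 / 37.75 = 6.411 mol
selectivity = 4.325/(4.325+6.411) × 100 = 40.29 %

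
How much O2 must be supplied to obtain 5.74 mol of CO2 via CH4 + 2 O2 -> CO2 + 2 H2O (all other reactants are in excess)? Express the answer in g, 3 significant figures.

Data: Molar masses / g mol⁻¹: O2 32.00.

367 g

n(CO2) = 5.740 mol
n(O2) = (2/1) × 5.740 = 11.48 mol
mass = 11.48 × 32.00 = 367.4 g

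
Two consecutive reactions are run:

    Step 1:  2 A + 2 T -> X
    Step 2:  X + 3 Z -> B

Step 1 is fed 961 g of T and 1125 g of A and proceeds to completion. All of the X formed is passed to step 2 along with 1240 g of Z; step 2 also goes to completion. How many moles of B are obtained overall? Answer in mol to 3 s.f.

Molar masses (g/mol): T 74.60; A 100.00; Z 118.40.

Step 1:
n(T) = 961.0 / 74.60 = 12.88 mol
n(A) = 1125 / 100.00 = 11.25 mol
n/ν for T = 12.88/2 = 6.440
n/ν for A = 11.25/2 = 5.625
Smallest n/ν is A → limiting reagent.
n(X) produced = (1/2) × 11.25 = 5.625 mol
Step 2:
n(X) available = 5.625 mol
n(Z) = 1240 / 118.40 = 10.47 mol
n/ν for X = 5.625/1 = 5.625
n/ν for Z = 10.47/3 = 3.490
Smallest n/ν is Z → limiting reagent.
n(B) = (1/3) × 10.47 = 3.490 mol

3.49 mol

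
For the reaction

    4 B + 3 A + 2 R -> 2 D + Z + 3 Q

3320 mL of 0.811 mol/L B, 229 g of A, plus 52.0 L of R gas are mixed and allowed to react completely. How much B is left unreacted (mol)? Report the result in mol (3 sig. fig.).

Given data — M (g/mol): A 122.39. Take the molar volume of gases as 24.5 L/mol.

n(B) = 0.811 × 3320/1000 = 2.693 mol
n(A) = 229.0 / 122.39 = 1.871 mol
n(R) = 52.00 / 24.5 = 2.122 mol
n/ν for B = 2.693/4 = 0.6733
n/ν for A = 1.871/3 = 0.6237
n/ν for R = 2.122/2 = 1.061
Smallest n/ν is A → limiting reagent.
B consumed = (4/3) × 1.871 = 2.495 mol
B remaining = 2.693 − 2.495 = 0.1980 mol

0.198 mol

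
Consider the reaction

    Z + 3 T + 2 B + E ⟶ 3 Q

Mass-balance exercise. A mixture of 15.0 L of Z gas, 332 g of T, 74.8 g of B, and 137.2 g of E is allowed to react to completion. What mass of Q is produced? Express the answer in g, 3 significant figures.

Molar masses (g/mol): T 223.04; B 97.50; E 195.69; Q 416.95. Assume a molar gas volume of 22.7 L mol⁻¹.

n(Z) = 15.00 / 22.7 = 0.6608 mol
n(T) = 332.0 / 223.04 = 1.489 mol
n(B) = 74.80 / 97.50 = 0.7672 mol
n(E) = 137.2 / 195.69 = 0.7011 mol
n/ν → Z: 0.6608, T: 0.4963, B: 0.3836, E: 0.7011; B is limiting.
n(Q) = (3/2) × 0.7672 = 1.151 mol
mass = 1.151 × 416.95 = 479.9 g

480 g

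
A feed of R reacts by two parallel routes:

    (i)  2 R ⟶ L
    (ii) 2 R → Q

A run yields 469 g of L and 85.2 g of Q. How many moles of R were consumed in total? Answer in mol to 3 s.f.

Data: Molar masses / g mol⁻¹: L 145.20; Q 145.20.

n(L) = 469 / 145.20 = 3.230 mol
n(Q) = 85.2 / 145.20 = 0.5868 mol
n(R) via (i) = (2/1)×3.230 = 6.460 mol
n(R) via (ii) = (2/1)×0.5868 = 1.174 mol
total n(R) = 6.460 + 1.174 = 7.634 mol

7.63 mol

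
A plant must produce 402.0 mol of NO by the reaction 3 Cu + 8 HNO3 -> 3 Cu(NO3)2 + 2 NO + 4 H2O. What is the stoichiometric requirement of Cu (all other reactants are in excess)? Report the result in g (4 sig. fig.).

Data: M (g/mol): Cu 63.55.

n(NO) = 402.0 mol
n(Cu) = (3/2) × 402.0 = 603.0 mol
mass = 603.0 × 63.55 = 38320 g

38320 g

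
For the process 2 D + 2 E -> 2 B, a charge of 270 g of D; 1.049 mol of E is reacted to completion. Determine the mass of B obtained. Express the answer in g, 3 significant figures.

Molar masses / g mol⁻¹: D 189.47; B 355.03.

n(D) = 270.0 / 189.47 = 1.425 mol
n(E) = 1.049 mol
n/ν for D = 1.425/2 = 0.7125
n/ν for E = 1.049/2 = 0.5245
Smallest n/ν is E → limiting reagent.
n(B) = (2/2) × 1.049 = 1.049 mol
mass = 1.049 × 355.03 = 372.4 g

372 g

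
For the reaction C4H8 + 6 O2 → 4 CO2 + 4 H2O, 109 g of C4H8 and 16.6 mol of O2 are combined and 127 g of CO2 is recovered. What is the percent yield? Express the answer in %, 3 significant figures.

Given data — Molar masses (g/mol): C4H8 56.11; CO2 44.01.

37.1 %

n(C4H8) = 109.0 / 56.11 = 1.943 mol
n(O2) = 16.60 mol
n/ν for C4H8 = 1.943/1 = 1.943
n/ν for O2 = 16.60/6 = 2.767
Smallest n/ν is C4H8 → limiting reagent.
theoretical n(CO2) = (4/1) × 1.943 = 7.772 mol → 342.0 g
% yield = 127 / 342.0 × 100 = 37.13 %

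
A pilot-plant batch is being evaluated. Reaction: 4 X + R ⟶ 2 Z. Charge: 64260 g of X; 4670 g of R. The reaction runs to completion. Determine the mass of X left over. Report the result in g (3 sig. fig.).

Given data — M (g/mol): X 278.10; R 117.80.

20200 g

n(X) = 64260 / 278.10 = 231.1 mol
n(R) = 4670 / 117.80 = 39.64 mol
n/ν for X = 231.1/4 = 57.78
n/ν for R = 39.64/1 = 39.64
Smallest n/ν is R → limiting reagent.
X consumed = (4/1) × 39.64 = 158.6 mol
X remaining = 231.1 − 158.6 = 72.50 mol
mass = 72.50 × 278.10 = 20160 g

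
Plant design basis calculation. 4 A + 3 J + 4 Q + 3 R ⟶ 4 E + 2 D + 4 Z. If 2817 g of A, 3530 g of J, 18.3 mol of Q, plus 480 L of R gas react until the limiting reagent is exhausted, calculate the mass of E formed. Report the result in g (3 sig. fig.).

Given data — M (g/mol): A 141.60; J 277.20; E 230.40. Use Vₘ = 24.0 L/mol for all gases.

n(A) = 2817 / 141.60 = 19.89 mol
n(J) = 3530 / 277.20 = 12.73 mol
n(Q) = 18.30 mol
n(R) = 480.0 / 24.0 = 20.00 mol
n/ν for A = 19.89/4 = 4.973
n/ν for J = 12.73/3 = 4.243
n/ν for Q = 18.30/4 = 4.575
n/ν for R = 20.00/3 = 6.667
Smallest n/ν is J → limiting reagent.
n(E) = (4/3) × 12.73 = 16.97 mol
mass = 16.97 × 230.40 = 3910 g

3910 g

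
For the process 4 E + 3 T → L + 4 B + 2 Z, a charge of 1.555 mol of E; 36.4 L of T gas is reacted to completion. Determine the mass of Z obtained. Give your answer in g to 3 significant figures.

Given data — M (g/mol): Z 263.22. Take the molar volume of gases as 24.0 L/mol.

n(E) = 1.555 mol
n(T) = 36.40 / 24.0 = 1.517 mol
n/ν → E: 0.3888, T: 0.5057; E is limiting.
n(Z) = (2/4) × 1.555 = 0.7775 mol
mass = 0.7775 × 263.22 = 204.7 g

205 g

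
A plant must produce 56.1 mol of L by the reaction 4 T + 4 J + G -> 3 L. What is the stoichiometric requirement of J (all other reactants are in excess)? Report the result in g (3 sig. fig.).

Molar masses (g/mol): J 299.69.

n(L) = 56.10 mol
n(J) = (4/3) × 56.10 = 74.80 mol
mass = 74.80 × 299.69 = 22420 g

22400 g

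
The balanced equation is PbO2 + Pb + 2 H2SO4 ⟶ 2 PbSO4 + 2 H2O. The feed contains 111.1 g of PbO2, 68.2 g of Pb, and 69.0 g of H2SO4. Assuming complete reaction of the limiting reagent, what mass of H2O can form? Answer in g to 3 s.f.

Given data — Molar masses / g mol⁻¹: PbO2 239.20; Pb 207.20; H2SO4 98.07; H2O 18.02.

11.9 g

n(PbO2) = 111.1 / 239.20 = 0.4645 mol
n(Pb) = 68.20 / 207.20 = 0.3292 mol
n(H2SO4) = 69.00 / 98.07 = 0.7036 mol
n/ν → PbO2: 0.4645, Pb: 0.3292, H2SO4: 0.3518; Pb is limiting.
n(H2O) = (2/1) × 0.3292 = 0.6584 mol
mass = 0.6584 × 18.02 = 11.86 g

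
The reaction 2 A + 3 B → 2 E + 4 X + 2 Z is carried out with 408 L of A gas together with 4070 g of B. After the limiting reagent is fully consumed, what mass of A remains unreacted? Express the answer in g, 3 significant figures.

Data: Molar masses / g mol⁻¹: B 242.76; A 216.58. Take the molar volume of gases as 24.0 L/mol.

n(A) = 408.0 / 24.0 = 17.00 mol
n(B) = 4070 / 242.76 = 16.77 mol
n/ν for A = 17.00/2 = 8.500
n/ν for B = 16.77/3 = 5.590
Smallest n/ν is B → limiting reagent.
A consumed = (2/3) × 16.77 = 11.18 mol
A remaining = 17.00 − 11.18 = 5.820 mol
mass = 5.820 × 216.58 = 1260 g

1260 g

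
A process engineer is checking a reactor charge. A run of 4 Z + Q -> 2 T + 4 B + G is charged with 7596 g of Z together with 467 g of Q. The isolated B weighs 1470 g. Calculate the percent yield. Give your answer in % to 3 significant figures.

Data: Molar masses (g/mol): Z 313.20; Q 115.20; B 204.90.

44.2 %

n(Z) = 7596 / 313.20 = 24.25 mol
n(Q) = 467.0 / 115.20 = 4.054 mol
n/ν → Z: 6.063, Q: 4.054; Q is limiting.
theoretical n(B) = (4/1) × 4.054 = 16.22 mol → 3323 g
% yield = 1470 / 3323 × 100 = 44.24 %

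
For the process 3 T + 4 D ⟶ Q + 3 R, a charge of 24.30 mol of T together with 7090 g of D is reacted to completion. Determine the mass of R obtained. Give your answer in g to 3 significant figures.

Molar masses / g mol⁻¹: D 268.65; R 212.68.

4210 g

n(T) = 24.30 mol
n(D) = 7090 / 268.65 = 26.39 mol
n/ν for T = 24.30/3 = 8.100
n/ν for D = 26.39/4 = 6.598
Smallest n/ν is D → limiting reagent.
n(R) = (3/4) × 26.39 = 19.79 mol
mass = 19.79 × 212.68 = 4209 g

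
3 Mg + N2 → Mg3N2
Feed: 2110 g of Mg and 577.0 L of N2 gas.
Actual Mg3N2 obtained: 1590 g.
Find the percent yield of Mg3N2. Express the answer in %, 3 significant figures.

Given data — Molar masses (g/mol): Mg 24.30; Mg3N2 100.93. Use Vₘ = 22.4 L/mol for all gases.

61.2 %

n(Mg) = 2110 / 24.30 = 86.83 mol
n(N2) = 577.0 / 22.4 = 25.76 mol
n/ν for Mg = 86.83/3 = 28.94
n/ν for N2 = 25.76/1 = 25.76
Smallest n/ν is N2 → limiting reagent.
theoretical n(Mg3N2) = (1/1) × 25.76 = 25.76 mol → 2600 g
% yield = 1590 / 2600 × 100 = 61.15 %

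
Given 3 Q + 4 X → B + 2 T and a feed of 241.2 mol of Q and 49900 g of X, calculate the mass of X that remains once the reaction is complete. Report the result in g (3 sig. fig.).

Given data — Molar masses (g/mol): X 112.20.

n(Q) = 241.2 mol
n(X) = 49900 / 112.20 = 444.7 mol
n/ν for Q = 241.2/3 = 80.40
n/ν for X = 444.7/4 = 111.2
Smallest n/ν is Q → limiting reagent.
X consumed = (4/3) × 241.2 = 321.6 mol
X remaining = 444.7 − 321.6 = 123.1 mol
mass = 123.1 × 112.20 = 13810 g

13800 g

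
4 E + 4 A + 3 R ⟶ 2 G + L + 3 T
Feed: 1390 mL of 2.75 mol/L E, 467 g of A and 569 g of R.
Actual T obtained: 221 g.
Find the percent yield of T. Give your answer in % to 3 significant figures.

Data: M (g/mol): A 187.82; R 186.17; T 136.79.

86.6 %

n(E) = 2.75 × 1390/1000 = 3.823 mol
n(A) = 467.0 / 187.82 = 2.486 mol
n(R) = 569.0 / 186.17 = 3.056 mol
n/ν for E = 3.823/4 = 0.9558
n/ν for A = 2.486/4 = 0.6215
n/ν for R = 3.056/3 = 1.019
Smallest n/ν is A → limiting reagent.
theoretical n(T) = (3/4) × 2.486 = 1.865 mol → 255.1 g
% yield = 221 / 255.1 × 100 = 86.63 %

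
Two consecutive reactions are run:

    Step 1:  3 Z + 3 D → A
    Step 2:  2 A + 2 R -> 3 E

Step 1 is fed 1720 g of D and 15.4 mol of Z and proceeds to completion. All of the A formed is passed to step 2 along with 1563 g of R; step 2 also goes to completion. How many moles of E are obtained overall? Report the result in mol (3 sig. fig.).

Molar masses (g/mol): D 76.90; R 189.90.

Step 1:
n(D) = 1720 / 76.90 = 22.37 mol
n(Z) = 15.40 mol
n/ν for D = 22.37/3 = 7.457
n/ν for Z = 15.40/3 = 5.133
Smallest n/ν is Z → limiting reagent.
n(A) produced = (1/3) × 15.40 = 5.133 mol
Step 2:
n(A) available = 5.133 mol
n(R) = 1563 / 189.90 = 8.231 mol
n/ν for A = 5.133/2 = 2.567
n/ν for R = 8.231/2 = 4.116
Smallest n/ν is A → limiting reagent.
n(E) = (3/2) × 5.133 = 7.700 mol

7.70 mol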